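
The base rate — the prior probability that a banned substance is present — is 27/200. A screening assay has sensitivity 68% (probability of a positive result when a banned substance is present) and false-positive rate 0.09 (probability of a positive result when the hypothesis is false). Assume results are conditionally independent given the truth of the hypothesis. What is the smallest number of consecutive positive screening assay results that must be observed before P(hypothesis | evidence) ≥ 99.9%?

Prior odds = 0.135/0.865 = 27/173.
Likelihood ratio of a positive result = 0.68/0.09 = 68/9.
Target odds: 0.999 ÷ 0.001 = 999.
Need (27/173) × (68/9)ⁿ ≥ 999, i.e. (68/9)ⁿ ≥ 6401.
(68/9)⁴ = 21381376/6561 falls short of 6401 but (68/9)⁵ ≈24622.5 reaches it, so n = 5.

5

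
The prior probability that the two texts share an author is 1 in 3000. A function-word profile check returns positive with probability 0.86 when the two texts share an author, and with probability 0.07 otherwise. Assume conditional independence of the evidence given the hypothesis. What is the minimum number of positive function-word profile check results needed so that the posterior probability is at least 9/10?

Prior odds: (1/3000) ÷ (2999/3000) = 1/2999.
Likelihood ratio of a positive result = 0.86/0.07 = 86/7.
Target odds: 0.9 ÷ 0.1 = 9.
Require (86/7)ⁿ ≥ 9 ÷ (1/2999) = 26991.
(86/7)⁴ = 54700816/2401 falls short of 26991 but (86/7)⁵ ≈279899 reaches it, so n = 5.

5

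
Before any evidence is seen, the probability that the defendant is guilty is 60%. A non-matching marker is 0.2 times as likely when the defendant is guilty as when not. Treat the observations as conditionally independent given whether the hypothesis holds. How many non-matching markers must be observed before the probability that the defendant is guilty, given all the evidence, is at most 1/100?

Prior odds: 0.6 ÷ 0.4 = 1.5.
Likelihood ratio per non-matching marker = 0.2.
Target odds: 0.01 ÷ 0.99 = 1/99.
Need 1.5 × 0.2ⁿ ≤ 1/99, i.e. 0.2ⁿ ≤ 2/297.
0.2³ = 0.008 is still above 2/297 but 0.2⁴ = 0.0016 is at or below it, so n = 4.

4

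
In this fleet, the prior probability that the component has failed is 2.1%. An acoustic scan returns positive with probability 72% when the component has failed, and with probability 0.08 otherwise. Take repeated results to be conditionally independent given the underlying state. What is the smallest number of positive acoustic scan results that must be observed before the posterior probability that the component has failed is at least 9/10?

Prior odds: 0.021 ÷ 0.979 = 21/979.
Likelihood ratio of a positive result = 0.72/0.08 = 9.
Target posterior odds = 0.9/0.1 = 9.
Require 9ⁿ ≥ 9 ÷ (21/979) = 2937/7.
9² = 81 falls short of 2937/7 but 9³ = 729 reaches it, so n = 3.

3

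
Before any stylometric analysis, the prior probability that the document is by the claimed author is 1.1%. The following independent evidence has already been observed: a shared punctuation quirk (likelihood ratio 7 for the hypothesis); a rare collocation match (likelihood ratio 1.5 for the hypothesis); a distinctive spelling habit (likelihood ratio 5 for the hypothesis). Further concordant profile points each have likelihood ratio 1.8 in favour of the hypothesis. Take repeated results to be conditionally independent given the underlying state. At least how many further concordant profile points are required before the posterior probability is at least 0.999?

Prior odds = 0.011/0.989 = 11/989.
Combined Bayes factor of the evidence already in hand = 7 × 1.5 × 5 = 52.5.
Odds after that evidence = (11/989) × 52.5 = 1155/1978.
Target odds = 0.999/0.001 = 999.
Need 1.8ⁿ ≥ 999 ÷ (1155/1978) = 658674/385.
1.8¹² ≈1156.83 falls short of 658674/385 but 1.8¹³ ≈2082.3 reaches it, so n = 13.

13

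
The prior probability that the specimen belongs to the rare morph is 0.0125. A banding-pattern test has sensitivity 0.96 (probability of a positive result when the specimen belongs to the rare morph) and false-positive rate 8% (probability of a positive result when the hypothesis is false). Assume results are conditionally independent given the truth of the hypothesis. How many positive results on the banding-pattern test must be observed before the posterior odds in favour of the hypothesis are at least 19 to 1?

3

Prior odds: 0.0125 ÷ 0.9875 = 1/79.
Likelihood ratio of a positive result = 0.96/0.08 = 12.
Target odds = 19.
Need (1/79) × 12ⁿ ≥ 19, i.e. 12ⁿ ≥ 1501.
12² = 144 falls short of 1501 but 12³ = 1728 reaches it, so n = 3.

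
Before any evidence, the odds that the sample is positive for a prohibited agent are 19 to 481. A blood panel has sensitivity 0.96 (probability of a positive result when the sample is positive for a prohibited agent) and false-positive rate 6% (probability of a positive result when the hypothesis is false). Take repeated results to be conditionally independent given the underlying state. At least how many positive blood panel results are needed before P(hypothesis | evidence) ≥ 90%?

2

Prior odds = 19/481.
Likelihood ratio of a positive result = 0.96/0.06 = 16.
Target posterior odds = 0.9/0.1 = 9.
Need (19/481) × 16ⁿ ≥ 9, i.e. 16ⁿ ≥ 4329/19.
16¹ = 16 falls short of 4329/19 but 16² = 256 reaches it, so n = 2.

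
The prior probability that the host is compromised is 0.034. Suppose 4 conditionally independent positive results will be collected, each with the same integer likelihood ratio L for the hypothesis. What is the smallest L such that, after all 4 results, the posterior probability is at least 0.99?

8

Prior odds = 0.034/0.966 = 17/483.
Target odds = 0.99/0.01 = 99.
Need L⁴ ≥ 99 ÷ (17/483) = 47817/17.
7⁴ = 2401 < 47817/17 ≤ 4096 = 8⁴, so L = 8.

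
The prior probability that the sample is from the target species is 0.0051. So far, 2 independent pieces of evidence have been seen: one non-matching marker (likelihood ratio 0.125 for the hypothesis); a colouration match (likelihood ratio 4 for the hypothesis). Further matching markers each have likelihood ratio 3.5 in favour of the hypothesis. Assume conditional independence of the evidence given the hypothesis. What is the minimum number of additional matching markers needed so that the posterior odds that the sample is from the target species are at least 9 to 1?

7

Prior odds = 0.0051/0.9949 = 51/9949.
Combined Bayes factor of the evidence already in hand = 0.125 × 4 = 0.5.
Odds after that evidence = (51/9949) × 0.5 = 51/19898.
Target odds = 9.
Need 3.5ⁿ ≥ 9 ÷ (51/19898) = 59694/17.
3.5⁶ = 1838.265625 falls short of 59694/17 but 3.5⁷ = 823543/128 reaches it, so n = 7.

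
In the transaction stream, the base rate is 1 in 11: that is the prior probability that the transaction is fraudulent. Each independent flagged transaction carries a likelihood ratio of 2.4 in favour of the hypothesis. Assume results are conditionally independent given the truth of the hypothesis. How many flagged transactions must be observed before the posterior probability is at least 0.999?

11

Prior odds: (1/11) ÷ (10/11) = 0.1.
Likelihood ratio per flagged transaction = 2.4.
Target posterior odds = 0.999/0.001 = 999.
Require 2.4ⁿ ≥ 999 ÷ 0.1 = 9990.
2.4¹⁰ ≈6340.34 falls short of 9990 but 2.4¹¹ ≈15216.8 reaches it, so n = 11.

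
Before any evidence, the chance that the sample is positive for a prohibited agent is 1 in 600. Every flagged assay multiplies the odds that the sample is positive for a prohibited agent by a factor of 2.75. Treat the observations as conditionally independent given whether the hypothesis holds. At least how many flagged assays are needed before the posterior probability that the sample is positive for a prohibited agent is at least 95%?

Prior odds: (1/600) ÷ (599/600) = 1/599.
Likelihood ratio per flagged assay = 2.75.
Target posterior odds = 0.95/0.05 = 19.
Require 2.75ⁿ ≥ 19 ÷ (1/599) = 11381.
2.75⁹ ≈8994.86 falls short of 11381 but 2.75¹⁰ ≈24735.9 reaches it, so n = 10.

10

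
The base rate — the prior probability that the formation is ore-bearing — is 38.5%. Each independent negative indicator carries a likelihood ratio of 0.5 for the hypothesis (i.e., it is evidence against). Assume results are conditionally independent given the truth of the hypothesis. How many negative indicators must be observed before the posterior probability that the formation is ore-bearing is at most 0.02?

5

Prior odds: 0.385 ÷ 0.615 = 77/123.
Likelihood ratio per negative indicator = 0.5.
Target odds: 0.02 ÷ 0.98 = 1/49.
Need (77/123) × 0.5ⁿ ≤ 1/49, i.e. 0.5ⁿ ≤ 123/3773.
0.5⁴ = 0.0625 is still above 123/3773 but 0.5⁵ = 0.03125 is at or below it, so n = 5.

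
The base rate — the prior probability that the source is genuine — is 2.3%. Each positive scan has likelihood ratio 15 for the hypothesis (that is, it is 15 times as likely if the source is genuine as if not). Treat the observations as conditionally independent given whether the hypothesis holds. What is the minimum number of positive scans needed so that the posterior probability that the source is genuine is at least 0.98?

Prior odds: 0.023 ÷ 0.977 = 23/977.
Likelihood ratio per positive scan = 15.
Target odds: 0.98 ÷ 0.02 = 49.
Need (23/977) × 15ⁿ ≥ 49, i.e. 15ⁿ ≥ 47873/23.
15² = 225 falls short of 47873/23 but 15³ = 3375 reaches it, so n = 3.

3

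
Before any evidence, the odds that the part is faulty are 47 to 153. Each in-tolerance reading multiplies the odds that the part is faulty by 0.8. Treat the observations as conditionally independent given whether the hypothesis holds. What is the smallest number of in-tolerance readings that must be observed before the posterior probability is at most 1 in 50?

13

Prior odds = 47/153.
Likelihood ratio per in-tolerance reading = 0.8.
Target odds: 0.02 ÷ 0.98 = 1/49.
Need (47/153) × 0.8ⁿ ≤ 1/49, i.e. 0.8ⁿ ≤ 153/2303.
0.8¹² = 16777216/244140625 is still above 153/2303 but 0.8¹³ ≈0.0549756 is at or below it, so n = 13.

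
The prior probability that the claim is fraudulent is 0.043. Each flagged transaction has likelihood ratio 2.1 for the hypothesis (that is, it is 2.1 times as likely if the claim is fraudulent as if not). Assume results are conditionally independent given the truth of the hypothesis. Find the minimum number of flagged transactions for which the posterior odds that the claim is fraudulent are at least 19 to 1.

9

Prior odds: 0.043 ÷ 0.957 = 43/957.
Likelihood ratio per flagged transaction = 2.1.
Target odds = 19.
Need (43/957) × 2.1ⁿ ≥ 19, i.e. 2.1ⁿ ≥ 18183/43.
2.1⁸ ≈378.229 falls short of 18183/43 but 2.1⁹ ≈794.28 reaches it, so n = 9.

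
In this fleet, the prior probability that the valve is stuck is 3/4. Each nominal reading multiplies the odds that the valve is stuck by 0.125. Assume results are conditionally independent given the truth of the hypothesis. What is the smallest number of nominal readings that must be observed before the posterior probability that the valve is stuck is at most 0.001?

4

Prior odds: 0.75 ÷ 0.25 = 3.
Likelihood ratio per nominal reading = 0.125.
Target posterior odds = 0.001/0.999 = 1/999.
Require 0.125ⁿ ≤ 1/999 ÷ 3 = 1/2997.
0.125³ = 0.001953125 is still above 1/2997 but 0.125⁴ = 1/4096 is at or below it, so n = 4.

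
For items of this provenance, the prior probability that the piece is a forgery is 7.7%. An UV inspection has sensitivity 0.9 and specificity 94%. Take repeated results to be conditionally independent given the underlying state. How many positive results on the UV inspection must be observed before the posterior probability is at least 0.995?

3

Prior odds = 0.077/0.923 = 77/923.
False-positive rate = 1 − 0.94 = 0.06; likelihood ratio of a positive = 0.9/0.06 = 15.
Target posterior odds = 0.995/0.005 = 199.
Require 15ⁿ ≥ 199 ÷ (77/923) = 183677/77.
15² = 225 falls short of 183677/77 but 15³ = 3375 reaches it, so n = 3.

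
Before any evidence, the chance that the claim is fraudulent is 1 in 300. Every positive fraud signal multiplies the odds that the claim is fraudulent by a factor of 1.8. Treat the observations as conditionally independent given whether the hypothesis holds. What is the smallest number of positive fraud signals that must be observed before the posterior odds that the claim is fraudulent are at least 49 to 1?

Prior odds = (1/300)/(299/300) = 1/299.
Likelihood ratio per positive fraud signal = 1.8.
Target odds = 49.
Require 1.8ⁿ ≥ 49 ÷ (1/299) = 14651.
1.8¹⁶ ≈12144 falls short of 14651 but 1.8¹⁷ ≈21859.1 reaches it, so n = 17.

17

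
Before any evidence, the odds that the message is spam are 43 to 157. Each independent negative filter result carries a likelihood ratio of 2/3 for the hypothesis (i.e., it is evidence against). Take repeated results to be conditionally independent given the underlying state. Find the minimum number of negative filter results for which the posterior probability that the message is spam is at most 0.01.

9

Prior odds = 43/157.
Likelihood ratio per negative filter result = 2/3.
Target odds: 0.01 ÷ 0.99 = 1/99.
Require (2/3)ⁿ ≤ 1/99 ÷ (43/157) = 157/4257.
(2/3)⁸ = 256/6561 is still above 157/4257 but (2/3)⁹ = 512/19683 is at or below it, so n = 9.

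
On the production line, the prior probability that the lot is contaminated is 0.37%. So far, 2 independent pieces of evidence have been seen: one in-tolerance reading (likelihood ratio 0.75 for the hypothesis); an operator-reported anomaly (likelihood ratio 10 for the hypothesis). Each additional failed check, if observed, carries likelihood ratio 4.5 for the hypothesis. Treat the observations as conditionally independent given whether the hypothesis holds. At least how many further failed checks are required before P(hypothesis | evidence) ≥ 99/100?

6

Prior odds = 0.0037/0.9963 = 37/9963.
Combined Bayes factor of the evidence already in hand = 0.75 × 10 = 7.5.
Odds after that evidence = (37/9963) × 7.5 = 185/6642.
Target odds = 0.99/0.01 = 99.
Need 4.5ⁿ ≥ 99 ÷ (185/6642) = 657558/185.
4.5⁵ = 1845.28125 falls short of 657558/185 but 4.5⁶ = 8303.765625 reaches it, so n = 6.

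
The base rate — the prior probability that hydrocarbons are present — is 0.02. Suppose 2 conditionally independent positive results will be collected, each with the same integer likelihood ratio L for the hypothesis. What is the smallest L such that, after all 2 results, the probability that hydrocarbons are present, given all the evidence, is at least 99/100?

70

Prior odds = 0.02/0.98 = 1/49.
Target odds = 0.99/0.01 = 99.
Need L² ≥ 99 ÷ (1/49) = 4851.
69² = 4761 < 4851 ≤ 4900 = 70², so L = 70.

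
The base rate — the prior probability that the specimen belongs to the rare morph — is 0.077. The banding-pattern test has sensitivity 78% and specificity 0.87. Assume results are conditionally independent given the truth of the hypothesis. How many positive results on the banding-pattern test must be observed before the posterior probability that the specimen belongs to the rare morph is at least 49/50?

Prior odds = 0.077/0.923 = 77/923.
False-positive rate = 1 − 0.87 = 0.13; likelihood ratio of a positive = 0.78/0.13 = 6.
Target odds: 0.98 ÷ 0.02 = 49.
Require 6ⁿ ≥ 49 ÷ (77/923) = 6461/11.
6³ = 216 falls short of 6461/11 but 6⁴ = 1296 reaches it, so n = 4.

4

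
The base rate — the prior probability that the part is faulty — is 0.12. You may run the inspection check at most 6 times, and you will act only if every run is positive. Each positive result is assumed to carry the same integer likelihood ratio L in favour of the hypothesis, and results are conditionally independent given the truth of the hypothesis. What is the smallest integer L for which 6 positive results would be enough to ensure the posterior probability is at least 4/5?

2

Prior odds = 0.12/0.88 = 3/22.
Target odds = 0.8/0.2 = 4.
Need L⁶ ≥ 4 ÷ (3/22) = 88/3.
1⁶ = 1 < 88/3 ≤ 64 = 2⁶, so L = 2.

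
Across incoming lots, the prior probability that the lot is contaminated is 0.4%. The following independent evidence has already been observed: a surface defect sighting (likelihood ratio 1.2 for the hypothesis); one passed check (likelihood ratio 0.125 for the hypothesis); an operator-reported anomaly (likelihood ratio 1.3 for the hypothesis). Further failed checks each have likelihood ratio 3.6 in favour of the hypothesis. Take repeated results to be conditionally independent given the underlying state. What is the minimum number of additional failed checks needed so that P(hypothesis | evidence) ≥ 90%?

8

Prior odds = 0.004/0.996 = 1/249.
Combined Bayes factor of the evidence already in hand = 1.2 × 0.125 × 1.3 = 0.195.
Odds after that evidence = (1/249) × 0.195 = 13/16600.
Target odds = 0.9/0.1 = 9.
Need 3.6ⁿ ≥ 9 ÷ (13/16600) = 149400/13.
3.6⁷ = 612220032/78125 falls short of 149400/13 but 3.6⁸ ≈28211.1 reaches it, so n = 8.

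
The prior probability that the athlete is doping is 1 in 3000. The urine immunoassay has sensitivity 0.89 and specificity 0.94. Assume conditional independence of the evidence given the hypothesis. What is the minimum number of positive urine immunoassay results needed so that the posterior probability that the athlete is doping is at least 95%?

Prior odds: (1/3000) ÷ (2999/3000) = 1/2999.
False-positive rate = 1 − 0.94 = 0.06; likelihood ratio of a positive = 0.89/0.06 = 89/6.
Target odds: 0.95 ÷ 0.05 = 19.
Require (89/6)ⁿ ≥ 19 ÷ (1/2999) = 56981.
(89/6)⁴ = 62742241/1296 falls short of 56981 but (89/6)⁵ ≈718115 reaches it, so n = 5.

5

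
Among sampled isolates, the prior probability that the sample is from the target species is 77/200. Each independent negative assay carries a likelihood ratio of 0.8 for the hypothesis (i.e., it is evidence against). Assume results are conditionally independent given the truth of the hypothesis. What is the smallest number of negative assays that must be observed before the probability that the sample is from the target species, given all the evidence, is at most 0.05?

Prior odds = 0.385/0.615 = 77/123.
Likelihood ratio per negative assay = 0.8.
Target odds: 0.05 ÷ 0.95 = 1/19.
Require 0.8ⁿ ≤ 1/19 ÷ (77/123) = 123/1463.
0.8¹¹ = 4194304/48828125 is still above 123/1463 but 0.8¹² = 16777216/244140625 is at or below it, so n = 12.

12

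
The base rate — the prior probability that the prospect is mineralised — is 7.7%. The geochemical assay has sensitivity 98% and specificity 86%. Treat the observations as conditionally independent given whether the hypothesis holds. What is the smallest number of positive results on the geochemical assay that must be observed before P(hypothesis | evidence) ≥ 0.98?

4

Prior odds = 0.077/0.923 = 77/923.
False-positive rate = 1 − 0.86 = 0.14; likelihood ratio of a positive = 0.98/0.14 = 7.
Target posterior odds = 0.98/0.02 = 49.
Need (77/923) × 7ⁿ ≥ 49, i.e. 7ⁿ ≥ 6461/11.
7³ = 343 falls short of 6461/11 but 7⁴ = 2401 reaches it, so n = 4.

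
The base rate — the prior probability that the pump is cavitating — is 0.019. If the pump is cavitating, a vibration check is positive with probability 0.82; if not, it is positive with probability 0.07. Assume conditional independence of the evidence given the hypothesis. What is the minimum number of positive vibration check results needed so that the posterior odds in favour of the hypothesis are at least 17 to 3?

3

Prior odds: 0.019 ÷ 0.981 = 19/981.
Likelihood ratio of a positive = 0.82/0.07 = 82/7.
Target odds = 17/3.
Require (82/7)ⁿ ≥ 17/3 ÷ (19/981) = 5559/19.
(82/7)² = 6724/49 falls short of 5559/19 but (82/7)³ = 551368/343 reaches it, so n = 3.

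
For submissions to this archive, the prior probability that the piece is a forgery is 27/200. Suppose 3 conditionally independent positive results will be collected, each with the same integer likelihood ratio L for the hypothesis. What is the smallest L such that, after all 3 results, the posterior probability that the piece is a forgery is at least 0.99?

Prior odds = 0.135/0.865 = 27/173.
Target odds = 0.99/0.01 = 99.
Need L³ ≥ 99 ÷ (27/173) = 1903/3.
8³ = 512 < 1903/3 ≤ 729 = 9³, so L = 9.

9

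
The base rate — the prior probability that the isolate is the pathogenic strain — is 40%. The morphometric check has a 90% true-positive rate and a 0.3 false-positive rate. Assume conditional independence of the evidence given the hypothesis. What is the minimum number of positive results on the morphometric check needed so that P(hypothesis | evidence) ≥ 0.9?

Prior odds: 0.4 ÷ 0.6 = 2/3.
Likelihood ratio of a positive result = 0.9/0.3 = 3.
Target posterior odds = 0.9/0.1 = 9.
Require 3ⁿ ≥ 9 ÷ (2/3) = 13.5.
3² = 9 falls short of 13.5 but 3³ = 27 reaches it, so n = 3.

3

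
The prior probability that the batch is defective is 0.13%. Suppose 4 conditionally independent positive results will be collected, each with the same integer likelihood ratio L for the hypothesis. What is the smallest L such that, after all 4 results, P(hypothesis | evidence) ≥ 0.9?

Prior odds = 0.0013/0.9987 = 13/9987.
Target odds = 0.9/0.1 = 9.
Need L⁴ ≥ 9 ÷ (13/9987) = 89883/13.
9⁴ = 6561 < 89883/13 ≤ 10000 = 10⁴, so L = 10.

10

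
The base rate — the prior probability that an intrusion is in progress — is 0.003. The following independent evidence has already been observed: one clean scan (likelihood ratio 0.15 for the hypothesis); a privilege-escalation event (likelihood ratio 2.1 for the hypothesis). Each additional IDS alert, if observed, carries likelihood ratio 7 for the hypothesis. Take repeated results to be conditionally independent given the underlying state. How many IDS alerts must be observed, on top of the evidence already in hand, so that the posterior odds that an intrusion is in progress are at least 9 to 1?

Prior odds = 0.003/0.997 = 3/997.
Combined Bayes factor of the evidence already in hand = 0.15 × 2.1 = 0.315.
Odds after that evidence = (3/997) × 0.315 = 189/199400.
Target odds = 9.
Need 7ⁿ ≥ 9 ÷ (189/199400) = 199400/21.
7⁴ = 2401 falls short of 199400/21 but 7⁵ = 16807 reaches it, so n = 5.

5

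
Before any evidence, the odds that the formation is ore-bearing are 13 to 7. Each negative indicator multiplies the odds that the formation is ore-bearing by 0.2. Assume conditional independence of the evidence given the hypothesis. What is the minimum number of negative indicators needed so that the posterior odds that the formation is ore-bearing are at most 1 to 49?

3

Prior odds = 13/7.
Likelihood ratio per negative indicator = 0.2.
Target odds = 1/49.
Need (13/7) × 0.2ⁿ ≤ 1/49, i.e. 0.2ⁿ ≤ 1/91.
0.2² = 0.04 is still above 1/91 but 0.2³ = 0.008 is at or below it, so n = 3.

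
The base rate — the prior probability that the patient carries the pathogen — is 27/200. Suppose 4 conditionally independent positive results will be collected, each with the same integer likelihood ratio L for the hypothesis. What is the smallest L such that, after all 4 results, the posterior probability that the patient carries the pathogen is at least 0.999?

Prior odds = 0.135/0.865 = 27/173.
Target odds = 0.999/0.001 = 999.
Need L⁴ ≥ 999 ÷ (27/173) = 6401.
8⁴ = 4096 < 6401 ≤ 6561 = 9⁴, so L = 9.

9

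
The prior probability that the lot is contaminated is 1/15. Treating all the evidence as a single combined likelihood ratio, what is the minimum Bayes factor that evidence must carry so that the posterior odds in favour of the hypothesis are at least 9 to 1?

Prior odds = (1/15)/(14/15) = 1/14.
Target odds = 9.
Required Bayes factor = 9 ÷ (1/14) = 126.

126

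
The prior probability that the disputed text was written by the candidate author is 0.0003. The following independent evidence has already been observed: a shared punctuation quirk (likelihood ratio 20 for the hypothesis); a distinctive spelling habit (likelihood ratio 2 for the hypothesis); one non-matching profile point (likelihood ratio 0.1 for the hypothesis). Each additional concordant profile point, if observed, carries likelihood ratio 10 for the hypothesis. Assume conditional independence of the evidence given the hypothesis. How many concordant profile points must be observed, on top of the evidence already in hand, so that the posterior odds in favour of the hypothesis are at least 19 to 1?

Prior odds = 0.0003/0.9997 = 3/9997.
Combined Bayes factor of the evidence already in hand = 20 × 2 × 0.1 = 4.
Odds after that evidence = (3/9997) × 4 = 12/9997.
Target odds = 19.
Need 10ⁿ ≥ 19 ÷ (12/9997) = 189943/12.
10⁴ = 10000 falls short of 189943/12 but 10⁵ = 100000 reaches it, so n = 5.

5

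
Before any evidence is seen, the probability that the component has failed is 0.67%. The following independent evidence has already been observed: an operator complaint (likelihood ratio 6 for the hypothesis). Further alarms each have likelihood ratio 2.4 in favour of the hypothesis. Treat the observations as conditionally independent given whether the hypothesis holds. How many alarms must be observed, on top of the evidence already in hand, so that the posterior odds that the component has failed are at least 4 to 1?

6

Prior odds = 0.0067/0.9933 = 67/9933.
Bayes factor of the evidence already in hand = 6.
Odds after that evidence = (67/9933) × 6 = 134/3311.
Target odds = 4.
Need 2.4ⁿ ≥ 4 ÷ (134/3311) = 6622/67.
2.4⁵ = 79.62624 falls short of 6622/67 but 2.4⁶ = 2985984/15625 reaches it, so n = 6.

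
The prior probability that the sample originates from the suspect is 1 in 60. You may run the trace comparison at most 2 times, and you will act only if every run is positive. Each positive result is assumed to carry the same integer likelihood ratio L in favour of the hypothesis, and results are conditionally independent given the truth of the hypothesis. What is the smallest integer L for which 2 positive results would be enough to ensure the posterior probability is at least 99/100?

Prior odds = (1/60)/(59/60) = 1/59.
Target odds = 0.99/0.01 = 99.
Need L² ≥ 99 ÷ (1/59) = 5841.
76² = 5776 < 5841 ≤ 5929 = 77², so L = 77.

77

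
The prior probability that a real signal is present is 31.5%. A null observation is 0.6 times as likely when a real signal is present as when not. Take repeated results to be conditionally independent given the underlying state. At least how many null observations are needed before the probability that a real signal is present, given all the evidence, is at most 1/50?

7

Prior odds = 0.315/0.685 = 63/137.
Likelihood ratio per null observation = 0.6.
Target odds: 0.02 ÷ 0.98 = 1/49.
Need (63/137) × 0.6ⁿ ≤ 1/49, i.e. 0.6ⁿ ≤ 137/3087.
0.6⁶ = 729/15625 is still above 137/3087 but 0.6⁷ = 2187/78125 is at or below it, so n = 7.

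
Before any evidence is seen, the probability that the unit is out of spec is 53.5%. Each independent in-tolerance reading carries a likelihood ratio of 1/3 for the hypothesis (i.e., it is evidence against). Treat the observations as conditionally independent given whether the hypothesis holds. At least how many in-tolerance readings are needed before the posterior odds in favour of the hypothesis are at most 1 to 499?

Prior odds: 0.535 ÷ 0.465 = 107/93.
Likelihood ratio per in-tolerance reading = 1/3.
Target odds = 1/499.
Require (1/3)ⁿ ≤ 1/499 ÷ (107/93) = 93/53393.
(1/3)⁵ = 1/243 is still above 93/53393 but (1/3)⁶ = 1/729 is at or below it, so n = 6.

6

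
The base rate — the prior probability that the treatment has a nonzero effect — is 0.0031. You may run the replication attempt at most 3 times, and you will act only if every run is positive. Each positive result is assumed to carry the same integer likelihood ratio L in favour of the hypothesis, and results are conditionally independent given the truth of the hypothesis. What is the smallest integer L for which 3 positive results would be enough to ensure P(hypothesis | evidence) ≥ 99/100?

Prior odds = 0.0031/0.9969 = 31/9969.
Target odds = 0.99/0.01 = 99.
Need L³ ≥ 99 ÷ (31/9969) = 986931/31.
31³ = 29791 < 986931/31 ≤ 32768 = 32³, so L = 32.

32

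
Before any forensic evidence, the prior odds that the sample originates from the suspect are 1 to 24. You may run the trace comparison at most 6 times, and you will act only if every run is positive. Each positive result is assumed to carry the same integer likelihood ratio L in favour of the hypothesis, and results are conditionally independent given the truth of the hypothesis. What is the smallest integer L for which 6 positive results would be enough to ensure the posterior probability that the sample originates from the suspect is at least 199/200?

Prior odds = 1/24.
Target odds = 0.995/0.005 = 199.
Need L⁶ ≥ 199 ÷ (1/24) = 4776.
4⁶ = 4096 < 4776 ≤ 15625 = 5⁶, so L = 5.

5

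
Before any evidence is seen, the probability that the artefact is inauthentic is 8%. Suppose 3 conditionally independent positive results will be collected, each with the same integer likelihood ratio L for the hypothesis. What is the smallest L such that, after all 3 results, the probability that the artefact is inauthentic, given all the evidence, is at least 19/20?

Prior odds = 0.08/0.92 = 2/23.
Target odds = 0.95/0.05 = 19.
Need L³ ≥ 19 ÷ (2/23) = 218.5.
6³ = 216 < 218.5 ≤ 343 = 7³, so L = 7.

7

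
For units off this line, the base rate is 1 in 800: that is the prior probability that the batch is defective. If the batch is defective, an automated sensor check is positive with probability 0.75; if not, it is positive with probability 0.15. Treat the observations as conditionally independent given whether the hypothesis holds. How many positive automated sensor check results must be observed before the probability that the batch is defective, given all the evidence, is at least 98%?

7

Prior odds = 0.00125/0.99875 = 1/799.
Likelihood ratio of a positive = 0.75/0.15 = 5.
Target odds: 0.98 ÷ 0.02 = 49.
Require 5ⁿ ≥ 49 ÷ (1/799) = 39151.
5⁶ = 15625 falls short of 39151 but 5⁷ = 78125 reaches it, so n = 7.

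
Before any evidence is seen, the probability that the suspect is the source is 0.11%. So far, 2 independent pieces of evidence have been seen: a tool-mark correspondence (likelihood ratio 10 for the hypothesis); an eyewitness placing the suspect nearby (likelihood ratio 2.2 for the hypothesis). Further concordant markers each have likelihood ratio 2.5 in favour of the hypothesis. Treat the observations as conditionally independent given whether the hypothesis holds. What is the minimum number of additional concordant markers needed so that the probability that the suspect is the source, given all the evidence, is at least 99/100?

10

Prior odds = 0.0011/0.9989 = 11/9989.
Combined Bayes factor of the evidence already in hand = 10 × 2.2 = 22.
Odds after that evidence = (11/9989) × 22 = 242/9989.
Target odds = 0.99/0.01 = 99.
Need 2.5ⁿ ≥ 99 ÷ (242/9989) = 89901/22.
2.5⁹ = 1953125/512 falls short of 89901/22 but 2.5¹⁰ = 9765625/1024 reaches it, so n = 10.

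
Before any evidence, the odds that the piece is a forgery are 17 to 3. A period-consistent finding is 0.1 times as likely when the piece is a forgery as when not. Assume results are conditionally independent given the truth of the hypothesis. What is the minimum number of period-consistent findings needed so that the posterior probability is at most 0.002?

4

Prior odds = 17/3.
Likelihood ratio per period-consistent finding = 0.1.
Target odds: 0.002 ÷ 0.998 = 1/499.
Require 0.1ⁿ ≤ 1/499 ÷ (17/3) = 3/8483.
0.1³ = 0.001 is still above 3/8483 but 0.1⁴ = 0.0001 is at or below it, so n = 4.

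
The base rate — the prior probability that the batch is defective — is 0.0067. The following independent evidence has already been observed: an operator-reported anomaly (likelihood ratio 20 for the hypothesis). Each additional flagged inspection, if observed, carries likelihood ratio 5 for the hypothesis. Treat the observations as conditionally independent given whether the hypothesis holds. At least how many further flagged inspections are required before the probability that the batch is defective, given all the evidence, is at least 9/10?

3

Prior odds = 0.0067/0.9933 = 67/9933.
Bayes factor of the evidence already in hand = 20.
Odds after that evidence = (67/9933) × 20 = 1340/9933.
Target odds = 0.9/0.1 = 9.
Need 5ⁿ ≥ 9 ÷ (1340/9933) = 89397/1340.
5² = 25 falls short of 89397/1340 but 5³ = 125 reaches it, so n = 3.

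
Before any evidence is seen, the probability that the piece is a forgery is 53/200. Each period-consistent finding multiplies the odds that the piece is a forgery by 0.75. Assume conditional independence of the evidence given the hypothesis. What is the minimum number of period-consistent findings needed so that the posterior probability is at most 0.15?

Prior odds = 0.265/0.735 = 53/147.
Likelihood ratio per period-consistent finding = 0.75.
Target posterior odds = 0.15/0.85 = 3/17.
Require 0.75ⁿ ≤ 3/17 ÷ (53/147) = 441/901.
0.75² = 0.5625 is still above 441/901 but 0.75³ = 0.421875 is at or below it, so n = 3.

3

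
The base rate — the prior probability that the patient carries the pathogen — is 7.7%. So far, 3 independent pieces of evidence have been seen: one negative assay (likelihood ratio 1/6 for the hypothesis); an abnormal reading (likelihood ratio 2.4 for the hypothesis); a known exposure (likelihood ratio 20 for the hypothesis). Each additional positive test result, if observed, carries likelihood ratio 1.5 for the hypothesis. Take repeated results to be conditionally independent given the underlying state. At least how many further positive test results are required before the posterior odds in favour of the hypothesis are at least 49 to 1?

Prior odds = 0.077/0.923 = 77/923.
Combined Bayes factor of the evidence already in hand = (1/6) × 2.4 × 20 = 8.
Odds after that evidence = (77/923) × 8 = 616/923.
Target odds = 49.
Need 1.5ⁿ ≥ 49 ÷ (616/923) = 6461/88.
1.5¹⁰ = 59049/1024 falls short of 6461/88 but 1.5¹¹ = 177147/2048 reaches it, so n = 11.

11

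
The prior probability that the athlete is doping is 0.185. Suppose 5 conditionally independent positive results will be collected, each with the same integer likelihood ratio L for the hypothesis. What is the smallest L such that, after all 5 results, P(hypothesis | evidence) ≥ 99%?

Prior odds = 0.185/0.815 = 37/163.
Target odds = 0.99/0.01 = 99.
Need L⁵ ≥ 99 ÷ (37/163) = 16137/37.
3⁵ = 243 < 16137/37 ≤ 1024 = 4⁵, so L = 4.

4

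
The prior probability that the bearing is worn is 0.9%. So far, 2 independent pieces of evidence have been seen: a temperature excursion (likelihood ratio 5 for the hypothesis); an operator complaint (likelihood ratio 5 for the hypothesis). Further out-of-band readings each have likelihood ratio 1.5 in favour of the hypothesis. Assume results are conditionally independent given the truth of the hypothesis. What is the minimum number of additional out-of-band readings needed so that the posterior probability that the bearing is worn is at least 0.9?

Prior odds = 0.009/0.991 = 9/991.
Combined Bayes factor of the evidence already in hand = 5 × 5 = 25.
Odds after that evidence = (9/991) × 25 = 225/991.
Target odds = 0.9/0.1 = 9.
Need 1.5ⁿ ≥ 9 ÷ (225/991) = 39.64.
1.5⁹ = 19683/512 falls short of 39.64 but 1.5¹⁰ = 59049/1024 reaches it, so n = 10.

10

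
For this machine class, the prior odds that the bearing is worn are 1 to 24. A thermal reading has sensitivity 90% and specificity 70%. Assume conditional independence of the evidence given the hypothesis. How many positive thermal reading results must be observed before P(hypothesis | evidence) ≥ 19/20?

6

Prior odds = 1/24.
False-positive rate = 1 − 0.7 = 0.3; likelihood ratio of a positive = 0.9/0.3 = 3.
Target posterior odds = 0.95/0.05 = 19.
Require 3ⁿ ≥ 19 ÷ (1/24) = 456.
3⁵ = 243 falls short of 456 but 3⁶ = 729 reaches it, so n = 6.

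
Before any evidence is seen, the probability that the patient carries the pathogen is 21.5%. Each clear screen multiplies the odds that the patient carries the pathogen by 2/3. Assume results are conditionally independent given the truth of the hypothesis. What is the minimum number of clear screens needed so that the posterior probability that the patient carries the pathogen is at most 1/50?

7

Prior odds: 0.215 ÷ 0.785 = 43/157.
Likelihood ratio per clear screen = 2/3.
Target posterior odds = 0.02/0.98 = 1/49.
Need (43/157) × (2/3)ⁿ ≤ 1/49, i.e. (2/3)ⁿ ≤ 157/2107.
(2/3)⁶ = 64/729 is still above 157/2107 but (2/3)⁷ = 128/2187 is at or below it, so n = 7.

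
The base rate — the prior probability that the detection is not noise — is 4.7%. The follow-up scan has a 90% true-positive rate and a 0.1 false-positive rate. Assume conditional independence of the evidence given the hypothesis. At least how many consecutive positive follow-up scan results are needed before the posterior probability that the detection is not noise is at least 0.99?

Prior odds: 0.047 ÷ 0.953 = 47/953.
Likelihood ratio of a positive result = 0.9/0.1 = 9.
Target odds: 0.99 ÷ 0.01 = 99.
Need (47/953) × 9ⁿ ≥ 99, i.e. 9ⁿ ≥ 94347/47.
9³ = 729 falls short of 94347/47 but 9⁴ = 6561 reaches it, so n = 4.

4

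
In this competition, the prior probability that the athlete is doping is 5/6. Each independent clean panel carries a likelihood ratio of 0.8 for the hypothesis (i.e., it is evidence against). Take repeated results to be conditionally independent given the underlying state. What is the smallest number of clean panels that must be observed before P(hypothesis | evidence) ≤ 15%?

15

Prior odds: (5/6) ÷ (1/6) = 5.
Likelihood ratio per clean panel = 0.8.
Target odds: 0.15 ÷ 0.85 = 3/17.
Need 5 × 0.8ⁿ ≤ 3/17, i.e. 0.8ⁿ ≤ 3/85.
0.8¹⁴ ≈0.0439805 is still above 3/85 but 0.8¹⁵ ≈0.0351844 is at or below it, so n = 15.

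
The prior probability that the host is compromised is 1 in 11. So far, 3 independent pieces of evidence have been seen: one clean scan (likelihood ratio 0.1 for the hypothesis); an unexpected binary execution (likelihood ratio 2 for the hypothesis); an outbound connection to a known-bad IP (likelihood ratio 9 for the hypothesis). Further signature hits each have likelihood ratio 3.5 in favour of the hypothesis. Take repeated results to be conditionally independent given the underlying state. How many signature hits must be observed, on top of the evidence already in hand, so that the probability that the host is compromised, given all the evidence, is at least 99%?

6

Prior odds = (1/11)/(10/11) = 0.1.
Combined Bayes factor of the evidence already in hand = 0.1 × 2 × 9 = 1.8.
Odds after that evidence = 0.1 × 1.8 = 0.18.
Target odds = 0.99/0.01 = 99.
Need 3.5ⁿ ≥ 99 ÷ 0.18 = 550.
3.5⁵ = 525.21875 falls short of 550 but 3.5⁶ = 1838.265625 reaches it, so n = 6.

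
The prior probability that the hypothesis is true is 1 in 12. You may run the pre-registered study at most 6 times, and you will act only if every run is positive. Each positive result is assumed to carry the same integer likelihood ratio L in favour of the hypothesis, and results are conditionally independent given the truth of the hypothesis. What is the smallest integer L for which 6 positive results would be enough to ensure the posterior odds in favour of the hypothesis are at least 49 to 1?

3

Prior odds = (1/12)/(11/12) = 1/11.
Target odds = 49.
Need L⁶ ≥ 49 ÷ (1/11) = 539.
2⁶ = 64 < 539 ≤ 729 = 3⁶, so L = 3.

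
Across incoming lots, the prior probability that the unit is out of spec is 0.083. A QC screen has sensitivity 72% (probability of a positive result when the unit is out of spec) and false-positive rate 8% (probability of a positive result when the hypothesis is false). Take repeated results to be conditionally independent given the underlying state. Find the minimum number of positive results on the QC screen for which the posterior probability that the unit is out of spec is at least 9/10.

Prior odds: 0.083 ÷ 0.917 = 83/917.
Likelihood ratio of a positive result = 0.72/0.08 = 9.
Target odds: 0.9 ÷ 0.1 = 9.
Need (83/917) × 9ⁿ ≥ 9, i.e. 9ⁿ ≥ 8253/83.
9² = 81 falls short of 8253/83 but 9³ = 729 reaches it, so n = 3.

3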